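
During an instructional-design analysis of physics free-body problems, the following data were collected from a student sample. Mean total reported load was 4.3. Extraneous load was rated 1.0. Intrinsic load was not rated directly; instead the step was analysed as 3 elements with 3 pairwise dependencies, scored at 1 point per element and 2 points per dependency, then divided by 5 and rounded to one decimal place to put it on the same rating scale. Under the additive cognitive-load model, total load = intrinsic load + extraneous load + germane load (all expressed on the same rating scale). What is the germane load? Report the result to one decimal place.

Intrinsic (element-interactivity): (3 × 1 + 3 × 2) / 5 = 9 / 5 = 1.8000 → 1.8.
germane load = total − intrinsic − extraneous
             = 4.3 − 1.8 − 1.0 = 1.5.

1.5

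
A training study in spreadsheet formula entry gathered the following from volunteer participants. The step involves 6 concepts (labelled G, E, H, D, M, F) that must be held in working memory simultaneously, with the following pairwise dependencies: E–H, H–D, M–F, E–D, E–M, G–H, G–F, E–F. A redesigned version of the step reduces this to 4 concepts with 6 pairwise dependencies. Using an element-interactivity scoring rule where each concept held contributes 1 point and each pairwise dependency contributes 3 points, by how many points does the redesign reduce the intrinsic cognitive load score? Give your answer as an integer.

8

Original: 6 × 1 + 8 × 3 = 6 + 24 = 30.
Redesigned: 4 × 1 + 6 × 3 = 4 + 18 = 22.
Reduction = 30 − 22 = 8.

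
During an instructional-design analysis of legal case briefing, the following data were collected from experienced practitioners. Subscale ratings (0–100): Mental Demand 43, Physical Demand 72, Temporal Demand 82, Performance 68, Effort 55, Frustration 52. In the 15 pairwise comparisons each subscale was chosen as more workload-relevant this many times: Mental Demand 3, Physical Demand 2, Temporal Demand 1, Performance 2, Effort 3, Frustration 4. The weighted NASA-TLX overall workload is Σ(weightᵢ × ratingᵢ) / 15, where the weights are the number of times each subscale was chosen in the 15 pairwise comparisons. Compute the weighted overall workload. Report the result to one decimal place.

The tallies are the weights (they sum to 15).
Weighted sum = 3·43 + 2·72 + 1·82 + 2·68 + 3·55 + 4·52
            = 129 + 144 + 82 + 136 + 165 + 208 = 864.
Overall workload = 864 / 15 = 57.6000 ≈ 57.6.

57.6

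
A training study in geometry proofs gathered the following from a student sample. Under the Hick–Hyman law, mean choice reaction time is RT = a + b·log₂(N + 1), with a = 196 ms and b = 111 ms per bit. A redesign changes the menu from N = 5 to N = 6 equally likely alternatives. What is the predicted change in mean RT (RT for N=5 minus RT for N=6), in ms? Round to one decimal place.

RT(5) = 196 + 111·log₂(6) = 196 + 111·2.5850 = 482.9350 ms.
RT(6) = 196 + 111·log₂(7) = 196 + 111·2.8074 = 507.6214 ms.
Difference = 482.9350 − 507.6214 = -24.6864 ≈ -24.7 ms.

-24.7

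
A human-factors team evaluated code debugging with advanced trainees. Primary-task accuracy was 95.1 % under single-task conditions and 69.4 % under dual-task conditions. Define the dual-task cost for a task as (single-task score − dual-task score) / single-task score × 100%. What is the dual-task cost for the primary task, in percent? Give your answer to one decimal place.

Cost = (95.1 − 69.4) / 95.1 × 100%
     = 25.7000 / 95.1 × 100% = 27.0242%.
≈ 27.0%.

27.0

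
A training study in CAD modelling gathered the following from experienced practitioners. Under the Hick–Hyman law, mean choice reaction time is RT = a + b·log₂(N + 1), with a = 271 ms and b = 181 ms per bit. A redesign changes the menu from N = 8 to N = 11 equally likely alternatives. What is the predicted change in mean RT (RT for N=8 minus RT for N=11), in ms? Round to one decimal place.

-75.1

RT(8) = 271 + 181·log₂(9) = 271 + 181·3.1699 = 844.7519 ms.
RT(11) = 271 + 181·log₂(12) = 271 + 181·3.5850 = 919.8850 ms.
Difference = 844.7519 − 919.8850 = -75.1331 ≈ -75.1 ms.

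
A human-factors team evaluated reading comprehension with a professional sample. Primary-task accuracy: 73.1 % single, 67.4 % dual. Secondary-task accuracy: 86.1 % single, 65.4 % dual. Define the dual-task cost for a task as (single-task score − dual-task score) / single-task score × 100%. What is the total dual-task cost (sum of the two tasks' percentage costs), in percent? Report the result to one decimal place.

31.8

Primary cost = (73.1 − 67.4) / 73.1 × 100% = 7.7975%.
Secondary cost = (86.1 − 65.4) / 86.1 × 100% = 24.0418%.
Total = 7.7975% + 24.0418% = 31.8393% ≈ 31.8%.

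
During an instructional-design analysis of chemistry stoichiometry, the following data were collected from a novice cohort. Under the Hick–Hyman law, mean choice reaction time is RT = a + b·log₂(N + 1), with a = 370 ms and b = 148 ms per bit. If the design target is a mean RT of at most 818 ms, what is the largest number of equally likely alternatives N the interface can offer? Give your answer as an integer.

7

Set 370 + 148·log₂(N + 1) ≤ 818.
log₂(N + 1) ≤ (818 − 370) / 148 = 3.0270.
N + 1 ≤ 2^3.0270 = 8.1511.
N ≤ 7.1511, so the largest integer N is 7.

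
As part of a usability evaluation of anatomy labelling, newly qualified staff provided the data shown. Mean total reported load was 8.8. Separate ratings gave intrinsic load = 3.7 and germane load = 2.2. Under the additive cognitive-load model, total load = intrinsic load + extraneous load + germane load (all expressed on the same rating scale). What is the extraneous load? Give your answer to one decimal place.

extraneous load = total − intrinsic − germane
             = 8.8 − 3.7 − 2.2 = 2.9.

2.9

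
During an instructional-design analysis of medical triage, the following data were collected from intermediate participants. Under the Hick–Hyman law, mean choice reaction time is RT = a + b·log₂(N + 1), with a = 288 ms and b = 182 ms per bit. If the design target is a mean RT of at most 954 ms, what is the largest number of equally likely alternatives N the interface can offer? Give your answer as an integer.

Set 288 + 182·log₂(N + 1) ≤ 954.
log₂(N + 1) ≤ (954 − 288) / 182 = 3.6593.
N + 1 ≤ 2^3.6593 = 12.6345.
N ≤ 11.6345, so the largest integer N is 11.

11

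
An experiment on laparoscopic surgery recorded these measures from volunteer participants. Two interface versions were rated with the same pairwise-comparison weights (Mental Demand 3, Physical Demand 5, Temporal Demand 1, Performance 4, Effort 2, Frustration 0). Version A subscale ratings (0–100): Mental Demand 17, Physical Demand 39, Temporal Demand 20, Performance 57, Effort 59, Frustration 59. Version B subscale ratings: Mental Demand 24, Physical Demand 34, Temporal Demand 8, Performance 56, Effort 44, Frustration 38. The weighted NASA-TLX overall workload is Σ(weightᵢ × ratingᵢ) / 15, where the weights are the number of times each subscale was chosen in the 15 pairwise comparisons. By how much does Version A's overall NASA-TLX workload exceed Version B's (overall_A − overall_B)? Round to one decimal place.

Version A weighted sum = 3·17 + 5·39 + 1·20 + 4·57 + 2·59 + 0·59 = 51 + 195 + 20 + 228 + 118 + 0 = 612; overall_A = 612/15 = 40.8000.
Version B weighted sum = 3·24 + 5·34 + 1·8 + 4·56 + 2·44 + 0·38 = 72 + 170 + 8 + 224 + 88 + 0 = 562; overall_B = 562/15 = 37.4667.
Difference = 40.8000 − 37.4667 = 3.3333 ≈ 3.3.

3.3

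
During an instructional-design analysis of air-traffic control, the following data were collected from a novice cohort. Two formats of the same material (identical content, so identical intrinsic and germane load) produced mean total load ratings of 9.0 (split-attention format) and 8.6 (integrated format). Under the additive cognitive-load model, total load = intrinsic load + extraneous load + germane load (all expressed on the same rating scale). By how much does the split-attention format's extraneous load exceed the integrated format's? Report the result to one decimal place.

0.4

Intrinsic and germane load are equal across formats, so the difference in total load equals the difference in extraneous load.
Extraneous-load difference = 9.0 − 8.6 = 0.4.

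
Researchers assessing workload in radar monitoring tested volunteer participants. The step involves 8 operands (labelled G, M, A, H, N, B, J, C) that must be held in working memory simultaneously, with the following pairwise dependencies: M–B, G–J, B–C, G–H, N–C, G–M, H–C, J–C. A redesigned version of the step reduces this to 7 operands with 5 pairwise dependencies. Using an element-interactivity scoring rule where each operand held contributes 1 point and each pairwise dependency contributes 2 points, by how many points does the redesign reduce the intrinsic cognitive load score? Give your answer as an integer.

7

Original: 8 × 1 + 8 × 2 = 8 + 16 = 24.
Redesigned: 7 × 1 + 5 × 2 = 7 + 10 = 17.
Reduction = 24 − 17 = 7.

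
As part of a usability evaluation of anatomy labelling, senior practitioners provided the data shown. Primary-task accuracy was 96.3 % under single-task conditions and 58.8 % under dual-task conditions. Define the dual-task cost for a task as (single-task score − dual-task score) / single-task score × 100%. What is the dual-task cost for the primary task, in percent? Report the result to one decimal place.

Cost = (96.3 − 58.8) / 96.3 × 100%
     = 37.5000 / 96.3 × 100% = 38.9408%.
≈ 38.9%.

38.9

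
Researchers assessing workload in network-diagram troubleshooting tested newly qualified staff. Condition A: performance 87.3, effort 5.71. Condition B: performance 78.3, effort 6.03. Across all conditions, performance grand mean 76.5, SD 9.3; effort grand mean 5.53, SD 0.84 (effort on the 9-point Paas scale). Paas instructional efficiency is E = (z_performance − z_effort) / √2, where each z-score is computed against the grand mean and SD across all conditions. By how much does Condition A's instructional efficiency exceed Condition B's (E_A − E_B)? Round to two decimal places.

Condition A: z_P = (87.3 − 76.5)/9.3 = 1.1613; z_E = (5.71 − 5.53)/0.84 = 0.2143; E_A = (1.1613 − 0.2143)/√2 = 0.6696.
Condition B: z_P = (78.3 − 76.5)/9.3 = 0.1935; z_E = (6.03 − 5.53)/0.84 = 0.5952; E_B = (0.1935 − 0.5952)/√2 = -0.2840.
E_A − E_B = 0.6696 − (-0.2840) = 0.9536 ≈ 0.95.

0.95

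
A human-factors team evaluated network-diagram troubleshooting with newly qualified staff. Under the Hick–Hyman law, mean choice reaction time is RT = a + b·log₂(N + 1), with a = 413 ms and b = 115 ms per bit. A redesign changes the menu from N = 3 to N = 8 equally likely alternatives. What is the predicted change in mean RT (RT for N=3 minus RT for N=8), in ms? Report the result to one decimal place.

-134.5

RT(3) = 413 + 115·log₂(4) = 413 + 115·2.0000 = 643.0000 ms.
RT(8) = 413 + 115·log₂(9) = 413 + 115·3.1699 = 777.5385 ms.
Difference = 643.0000 − 777.5385 = -134.5385 ≈ -134.5 ms.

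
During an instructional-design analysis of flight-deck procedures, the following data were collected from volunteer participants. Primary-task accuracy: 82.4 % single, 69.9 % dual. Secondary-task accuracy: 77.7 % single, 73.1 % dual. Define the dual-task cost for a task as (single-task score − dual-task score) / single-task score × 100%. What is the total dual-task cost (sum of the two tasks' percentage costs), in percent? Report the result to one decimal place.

Primary cost = (82.4 − 69.9) / 82.4 × 100% = 15.1699%.
Secondary cost = (77.7 − 73.1) / 77.7 × 100% = 5.9202%.
Total = 15.1699% + 5.9202% = 21.0901% ≈ 21.1%.

21.1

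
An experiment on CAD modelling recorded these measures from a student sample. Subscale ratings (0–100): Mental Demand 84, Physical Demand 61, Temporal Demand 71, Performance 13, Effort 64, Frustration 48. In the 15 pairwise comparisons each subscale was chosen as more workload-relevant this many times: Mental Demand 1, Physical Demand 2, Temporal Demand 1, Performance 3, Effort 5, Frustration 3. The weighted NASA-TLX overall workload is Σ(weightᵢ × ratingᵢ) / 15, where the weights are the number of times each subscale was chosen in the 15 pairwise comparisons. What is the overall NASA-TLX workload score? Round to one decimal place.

52.0

The tallies are the weights (they sum to 15).
Weighted sum = 1·84 + 2·61 + 1·71 + 3·13 + 5·64 + 3·48
            = 84 + 122 + 71 + 39 + 320 + 144 = 780.
Overall workload = 780 / 15 = 52.0000 ≈ 52.0.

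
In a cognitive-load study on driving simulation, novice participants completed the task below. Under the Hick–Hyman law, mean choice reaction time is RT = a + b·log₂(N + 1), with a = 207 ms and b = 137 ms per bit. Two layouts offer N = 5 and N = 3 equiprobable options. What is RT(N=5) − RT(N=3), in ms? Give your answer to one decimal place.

80.1

RT(5) = 207 + 137·log₂(6) = 207 + 137·2.5850 = 561.1450 ms.
RT(3) = 207 + 137·log₂(4) = 207 + 137·2.0000 = 481.0000 ms.
Difference = 561.1450 − 481.0000 = 80.1450 ≈ 80.1 ms.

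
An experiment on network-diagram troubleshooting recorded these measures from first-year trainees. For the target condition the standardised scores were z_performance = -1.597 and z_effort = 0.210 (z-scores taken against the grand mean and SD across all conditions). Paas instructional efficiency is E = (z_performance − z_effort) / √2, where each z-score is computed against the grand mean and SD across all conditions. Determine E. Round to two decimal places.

z_P − z_E = -1.597 − 0.210 = -1.8070.
E = -1.8070 / √2 = -1.8070 / 1.41421 = -1.2777 ≈ -1.28.

-1.28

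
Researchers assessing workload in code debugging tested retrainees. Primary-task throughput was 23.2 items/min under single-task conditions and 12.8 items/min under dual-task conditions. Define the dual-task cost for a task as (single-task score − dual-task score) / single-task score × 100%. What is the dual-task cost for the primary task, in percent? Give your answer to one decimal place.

Cost = (23.2 − 12.8) / 23.2 × 100%
     = 10.4000 / 23.2 × 100% = 44.8276%.
≈ 44.8%.

44.8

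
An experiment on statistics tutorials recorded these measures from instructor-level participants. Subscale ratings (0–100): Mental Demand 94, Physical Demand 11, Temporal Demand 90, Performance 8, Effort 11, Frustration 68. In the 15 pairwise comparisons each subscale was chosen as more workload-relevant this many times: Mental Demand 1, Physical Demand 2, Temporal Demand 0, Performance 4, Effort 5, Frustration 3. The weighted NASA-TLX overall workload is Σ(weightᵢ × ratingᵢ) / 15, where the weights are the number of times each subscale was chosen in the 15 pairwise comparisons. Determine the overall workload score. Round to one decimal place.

The tallies are the weights (they sum to 15).
Weighted sum = 1·94 + 2·11 + 0·90 + 4·8 + 5·11 + 3·68
            = 94 + 22 + 0 + 32 + 55 + 204 = 407.
Overall workload = 407 / 15 = 27.1333 ≈ 27.1.

27.1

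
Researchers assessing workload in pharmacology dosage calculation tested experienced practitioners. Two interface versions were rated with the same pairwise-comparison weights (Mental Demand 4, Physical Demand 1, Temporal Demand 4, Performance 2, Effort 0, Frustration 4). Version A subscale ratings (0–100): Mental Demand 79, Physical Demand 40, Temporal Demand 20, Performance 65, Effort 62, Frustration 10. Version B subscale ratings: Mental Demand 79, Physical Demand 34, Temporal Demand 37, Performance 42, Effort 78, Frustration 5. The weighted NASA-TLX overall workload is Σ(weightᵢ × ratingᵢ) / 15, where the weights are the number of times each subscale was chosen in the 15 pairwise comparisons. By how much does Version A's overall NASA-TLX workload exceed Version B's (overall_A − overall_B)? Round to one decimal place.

0.3

Version A weighted sum = 4·79 + 1·40 + 4·20 + 2·65 + 0·62 + 4·10 = 316 + 40 + 80 + 130 + 0 + 40 = 606; overall_A = 606/15 = 40.4000.
Version B weighted sum = 4·79 + 1·34 + 4·37 + 2·42 + 0·78 + 4·5 = 316 + 34 + 148 + 84 + 0 + 20 = 602; overall_B = 602/15 = 40.1333.
Difference = 40.4000 − 40.1333 = 0.2667 ≈ 0.3.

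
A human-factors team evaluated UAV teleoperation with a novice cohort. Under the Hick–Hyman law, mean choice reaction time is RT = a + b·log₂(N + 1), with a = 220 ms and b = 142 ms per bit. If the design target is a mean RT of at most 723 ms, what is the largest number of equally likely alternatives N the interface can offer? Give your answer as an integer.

10

Set 220 + 142·log₂(N + 1) ≤ 723.
log₂(N + 1) ≤ (723 − 220) / 142 = 3.5423.
N + 1 ≤ 2^3.5423 = 11.6503.
N ≤ 10.6503, so the largest integer N is 10.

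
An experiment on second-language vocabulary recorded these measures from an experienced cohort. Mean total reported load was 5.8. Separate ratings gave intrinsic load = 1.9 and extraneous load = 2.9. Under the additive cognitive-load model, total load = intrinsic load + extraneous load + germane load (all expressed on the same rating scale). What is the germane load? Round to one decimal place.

germane load = total − intrinsic − extraneous
             = 5.8 − 1.9 − 2.9 = 1.0.

1.0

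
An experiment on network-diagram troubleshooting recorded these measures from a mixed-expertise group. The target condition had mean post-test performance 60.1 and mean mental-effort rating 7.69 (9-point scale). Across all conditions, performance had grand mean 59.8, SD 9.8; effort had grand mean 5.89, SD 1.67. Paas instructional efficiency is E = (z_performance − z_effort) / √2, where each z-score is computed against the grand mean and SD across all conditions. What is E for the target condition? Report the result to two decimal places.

z_performance = (60.1 − 59.8) / 9.8 = 0.3000 / 9.8 = 0.0306.
z_effort = (7.69 − 5.89) / 1.67 = 1.8000 / 1.67 = 1.0778.
z_P − z_E = 0.0306 − 1.0778 = -1.0472.
E = -1.0472 / √2 = -1.0472 / 1.41421 = -0.7405 ≈ -0.74.

-0.74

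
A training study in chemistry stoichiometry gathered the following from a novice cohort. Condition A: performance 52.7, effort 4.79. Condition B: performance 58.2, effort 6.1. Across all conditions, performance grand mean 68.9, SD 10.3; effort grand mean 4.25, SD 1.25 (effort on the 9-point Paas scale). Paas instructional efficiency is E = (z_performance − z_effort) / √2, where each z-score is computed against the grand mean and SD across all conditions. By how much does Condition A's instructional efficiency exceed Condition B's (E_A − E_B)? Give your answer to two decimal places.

Condition A: z_P = (52.7 − 68.9)/10.3 = -1.5728; z_E = (4.79 − 4.25)/1.25 = 0.4320; E_A = (-1.5728 − 0.4320)/√2 = -1.4176.
Condition B: z_P = (58.2 − 68.9)/10.3 = -1.0388; z_E = (6.1 − 4.25)/1.25 = 1.4800; E_B = (-1.0388 − 1.4800)/√2 = -1.7811.
E_A − E_B = -1.4176 − (-1.7811) = 0.3635 ≈ 0.36.

0.36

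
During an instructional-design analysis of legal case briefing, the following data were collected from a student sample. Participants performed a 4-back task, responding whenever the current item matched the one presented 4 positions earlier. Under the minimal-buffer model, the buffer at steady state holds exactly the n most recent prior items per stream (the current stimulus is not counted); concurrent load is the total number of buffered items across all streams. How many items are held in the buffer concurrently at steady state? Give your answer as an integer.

4

The buffer holds the 4 most recent prior items.
Steady-state concurrent load = 4 items.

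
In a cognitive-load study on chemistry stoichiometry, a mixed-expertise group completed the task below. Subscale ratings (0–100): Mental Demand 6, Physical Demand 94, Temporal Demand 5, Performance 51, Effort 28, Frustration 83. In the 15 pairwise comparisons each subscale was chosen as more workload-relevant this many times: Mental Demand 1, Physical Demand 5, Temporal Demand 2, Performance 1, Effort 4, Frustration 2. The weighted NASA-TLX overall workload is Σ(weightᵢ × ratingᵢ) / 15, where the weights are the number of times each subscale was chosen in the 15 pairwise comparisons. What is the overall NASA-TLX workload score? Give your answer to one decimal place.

The tallies are the weights (they sum to 15).
Weighted sum = 1·6 + 5·94 + 2·5 + 1·51 + 4·28 + 2·83
            = 6 + 470 + 10 + 51 + 112 + 166 = 815.
Overall workload = 815 / 15 = 54.3333 ≈ 54.3.

54.3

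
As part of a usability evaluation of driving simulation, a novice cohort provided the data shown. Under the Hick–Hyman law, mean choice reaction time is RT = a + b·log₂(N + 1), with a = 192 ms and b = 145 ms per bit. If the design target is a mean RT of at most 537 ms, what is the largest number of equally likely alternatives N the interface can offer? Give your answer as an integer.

4

Set 192 + 145·log₂(N + 1) ≤ 537.
log₂(N + 1) ≤ (537 − 192) / 145 = 2.3793.
N + 1 ≤ 2^2.3793 = 5.2028.
N ≤ 4.2028, so the largest integer N is 4.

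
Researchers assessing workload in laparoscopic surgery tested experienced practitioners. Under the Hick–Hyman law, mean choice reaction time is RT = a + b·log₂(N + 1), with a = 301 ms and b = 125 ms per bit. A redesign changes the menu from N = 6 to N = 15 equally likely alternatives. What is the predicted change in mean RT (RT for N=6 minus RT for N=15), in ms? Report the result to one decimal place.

RT(6) = 301 + 125·log₂(7) = 301 + 125·2.8074 = 651.9250 ms.
RT(15) = 301 + 125·log₂(16) = 301 + 125·4.0000 = 801.0000 ms.
Difference = 651.9250 − 801.0000 = -149.0750 ≈ -149.1 ms.

-149.1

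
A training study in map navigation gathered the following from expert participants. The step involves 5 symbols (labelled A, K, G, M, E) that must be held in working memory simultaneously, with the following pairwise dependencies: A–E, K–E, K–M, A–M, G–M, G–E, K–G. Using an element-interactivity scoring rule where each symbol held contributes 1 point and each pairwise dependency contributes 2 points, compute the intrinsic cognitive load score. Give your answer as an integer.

19

Count of symbols held simultaneously: 5.
Count of pairwise dependencies listed: 7.
Element contribution: 5 × 1 = 5.
Interaction contribution: 7 × 2 = 14.
Intrinsic load = 5 + 14 = 19.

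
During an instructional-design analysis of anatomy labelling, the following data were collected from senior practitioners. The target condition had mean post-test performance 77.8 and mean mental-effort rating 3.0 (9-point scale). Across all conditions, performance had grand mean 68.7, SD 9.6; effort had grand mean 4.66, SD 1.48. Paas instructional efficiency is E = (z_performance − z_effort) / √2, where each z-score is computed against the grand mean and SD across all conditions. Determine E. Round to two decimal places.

z_performance = (77.8 − 68.7) / 9.6 = 9.1000 / 9.6 = 0.9479.
z_effort = (3.0 − 4.66) / 1.48 = -1.6600 / 1.48 = -1.1216.
z_P − z_E = 0.9479 − (-1.1216) = 2.0695.
E = 2.0695 / √2 = 2.0695 / 1.41421 = 1.4634 ≈ 1.46.

1.46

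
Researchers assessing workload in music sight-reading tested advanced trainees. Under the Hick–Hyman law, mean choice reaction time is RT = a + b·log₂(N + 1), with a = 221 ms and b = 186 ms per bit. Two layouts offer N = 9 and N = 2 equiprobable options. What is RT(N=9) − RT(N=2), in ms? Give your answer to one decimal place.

323.1

RT(9) = 221 + 186·log₂(10) = 221 + 186·3.3219 = 838.8734 ms.
RT(2) = 221 + 186·log₂(3) = 221 + 186·1.5850 = 515.8100 ms.
Difference = 838.8734 − 515.8100 = 323.0634 ≈ 323.1 ms.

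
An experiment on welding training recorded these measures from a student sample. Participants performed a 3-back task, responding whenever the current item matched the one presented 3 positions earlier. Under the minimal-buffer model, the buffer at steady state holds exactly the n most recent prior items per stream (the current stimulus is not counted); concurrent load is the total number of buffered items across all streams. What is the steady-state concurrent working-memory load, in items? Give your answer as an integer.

The buffer holds the 3 most recent prior items.
Steady-state concurrent load = 3 items.

3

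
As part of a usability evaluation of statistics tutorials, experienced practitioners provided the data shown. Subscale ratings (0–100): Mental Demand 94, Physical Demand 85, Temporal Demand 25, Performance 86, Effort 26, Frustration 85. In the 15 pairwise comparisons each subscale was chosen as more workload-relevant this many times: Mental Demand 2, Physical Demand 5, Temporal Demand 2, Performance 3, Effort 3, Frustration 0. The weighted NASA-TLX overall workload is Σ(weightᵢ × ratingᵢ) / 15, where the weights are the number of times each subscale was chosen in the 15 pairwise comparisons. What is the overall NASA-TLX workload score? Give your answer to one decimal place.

66.6

The tallies are the weights (they sum to 15).
Weighted sum = 2·94 + 5·85 + 2·25 + 3·86 + 3·26 + 0·85
            = 188 + 425 + 50 + 258 + 78 + 0 = 999.
Overall workload = 999 / 15 = 66.6000 ≈ 66.6.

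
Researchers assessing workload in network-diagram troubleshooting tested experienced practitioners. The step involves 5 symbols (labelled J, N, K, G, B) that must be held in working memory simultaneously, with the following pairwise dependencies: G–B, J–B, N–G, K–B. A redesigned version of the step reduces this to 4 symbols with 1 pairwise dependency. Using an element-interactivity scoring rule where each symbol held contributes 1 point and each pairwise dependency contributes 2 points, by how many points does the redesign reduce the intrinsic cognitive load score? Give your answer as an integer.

7

Original: 5 × 1 + 4 × 2 = 5 + 8 = 13.
Redesigned: 4 × 1 + 1 × 2 = 4 + 2 = 6.
Reduction = 13 − 6 = 7.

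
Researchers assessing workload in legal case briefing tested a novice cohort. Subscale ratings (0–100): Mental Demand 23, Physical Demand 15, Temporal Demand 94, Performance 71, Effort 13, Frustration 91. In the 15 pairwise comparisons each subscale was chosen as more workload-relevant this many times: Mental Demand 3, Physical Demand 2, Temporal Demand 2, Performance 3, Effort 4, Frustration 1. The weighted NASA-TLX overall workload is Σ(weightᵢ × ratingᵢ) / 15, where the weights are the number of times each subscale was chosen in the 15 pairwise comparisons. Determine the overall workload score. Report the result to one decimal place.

The tallies are the weights (they sum to 15).
Weighted sum = 3·23 + 2·15 + 2·94 + 3·71 + 4·13 + 1·91
            = 69 + 30 + 188 + 213 + 52 + 91 = 643.
Overall workload = 643 / 15 = 42.8667 ≈ 42.9.

42.9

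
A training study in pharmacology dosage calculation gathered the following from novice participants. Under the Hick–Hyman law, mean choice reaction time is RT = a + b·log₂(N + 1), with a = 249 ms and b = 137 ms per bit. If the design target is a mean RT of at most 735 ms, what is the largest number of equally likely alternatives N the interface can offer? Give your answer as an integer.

Set 249 + 137·log₂(N + 1) ≤ 735.
log₂(N + 1) ≤ (735 − 249) / 137 = 3.5474.
N + 1 ≤ 2^3.5474 = 11.6916.
N ≤ 10.6916, so the largest integer N is 10.

10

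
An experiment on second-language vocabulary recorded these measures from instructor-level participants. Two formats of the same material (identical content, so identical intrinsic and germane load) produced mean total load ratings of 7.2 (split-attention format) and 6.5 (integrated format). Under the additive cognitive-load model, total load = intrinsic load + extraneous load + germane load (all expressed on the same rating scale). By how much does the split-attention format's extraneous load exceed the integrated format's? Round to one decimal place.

Intrinsic and germane load are equal across formats, so the difference in total load equals the difference in extraneous load.
Extraneous-load difference = 7.2 − 6.5 = 0.7.

0.7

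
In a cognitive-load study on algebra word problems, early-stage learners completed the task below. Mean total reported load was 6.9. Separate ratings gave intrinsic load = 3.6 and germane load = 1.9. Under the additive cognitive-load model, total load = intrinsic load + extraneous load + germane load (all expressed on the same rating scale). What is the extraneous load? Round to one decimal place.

extraneous load = total − intrinsic − germane
             = 6.9 − 3.6 − 1.9 = 1.4.

1.4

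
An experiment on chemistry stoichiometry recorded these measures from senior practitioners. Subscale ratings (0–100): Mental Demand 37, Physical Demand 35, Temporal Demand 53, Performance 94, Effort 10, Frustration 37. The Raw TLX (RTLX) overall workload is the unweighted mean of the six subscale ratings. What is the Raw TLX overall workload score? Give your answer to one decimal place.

Sum of ratings = 37 + 35 + 53 + 94 + 10 + 37 = 266.
RTLX = 266 / 6 = 44.3333 ≈ 44.3.

44.3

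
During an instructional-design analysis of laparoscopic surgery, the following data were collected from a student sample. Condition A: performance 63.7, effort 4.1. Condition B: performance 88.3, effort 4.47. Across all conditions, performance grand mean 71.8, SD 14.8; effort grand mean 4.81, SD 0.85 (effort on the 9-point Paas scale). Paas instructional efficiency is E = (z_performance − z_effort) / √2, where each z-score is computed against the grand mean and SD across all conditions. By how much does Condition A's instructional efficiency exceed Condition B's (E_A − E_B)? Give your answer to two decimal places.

Condition A: z_P = (63.7 − 71.8)/14.8 = -0.5473; z_E = (4.1 − 4.81)/0.85 = -0.8353; E_A = (-0.5473 − (-0.8353))/√2 = 0.2036.
Condition B: z_P = (88.3 − 71.8)/14.8 = 1.1149; z_E = (4.47 − 4.81)/0.85 = -0.4000; E_B = (1.1149 − (-0.4000))/√2 = 1.0712.
E_A − E_B = 0.2036 − 1.0712 = -0.8676 ≈ -0.87.

-0.87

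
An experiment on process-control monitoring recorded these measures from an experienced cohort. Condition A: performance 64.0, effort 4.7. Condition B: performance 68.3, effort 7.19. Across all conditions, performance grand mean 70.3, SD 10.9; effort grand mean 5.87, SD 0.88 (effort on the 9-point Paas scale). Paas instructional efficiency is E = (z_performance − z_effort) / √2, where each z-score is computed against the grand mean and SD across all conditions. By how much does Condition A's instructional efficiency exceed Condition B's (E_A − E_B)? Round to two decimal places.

1.72

Condition A: z_P = (64.0 − 70.3)/10.9 = -0.5780; z_E = (4.7 − 5.87)/0.88 = -1.3295; E_A = (-0.5780 − (-1.3295))/√2 = 0.5314.
Condition B: z_P = (68.3 − 70.3)/10.9 = -0.1835; z_E = (7.19 − 5.87)/0.88 = 1.5000; E_B = (-0.1835 − 1.5000)/√2 = -1.1904.
E_A − E_B = 0.5314 − (-1.1904) = 1.7218 ≈ 1.72.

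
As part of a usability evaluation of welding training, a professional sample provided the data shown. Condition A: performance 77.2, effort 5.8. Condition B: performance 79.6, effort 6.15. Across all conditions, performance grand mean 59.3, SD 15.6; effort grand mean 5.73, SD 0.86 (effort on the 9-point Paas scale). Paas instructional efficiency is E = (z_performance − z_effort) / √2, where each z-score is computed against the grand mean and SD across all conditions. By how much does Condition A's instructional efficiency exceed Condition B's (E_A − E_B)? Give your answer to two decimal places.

0.18

Condition A: z_P = (77.2 − 59.3)/15.6 = 1.1474; z_E = (5.8 − 5.73)/0.86 = 0.0814; E_A = (1.1474 − 0.0814)/√2 = 0.7538.
Condition B: z_P = (79.6 − 59.3)/15.6 = 1.3013; z_E = (6.15 − 5.73)/0.86 = 0.4884; E_B = (1.3013 − 0.4884)/√2 = 0.5748.
E_A − E_B = 0.7538 − 0.5748 = 0.1790 ≈ 0.18.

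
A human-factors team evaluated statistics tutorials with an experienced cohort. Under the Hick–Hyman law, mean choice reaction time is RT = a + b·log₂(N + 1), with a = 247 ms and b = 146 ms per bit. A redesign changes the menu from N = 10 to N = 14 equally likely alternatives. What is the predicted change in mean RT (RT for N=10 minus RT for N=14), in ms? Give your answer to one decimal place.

-65.3

RT(10) = 247 + 146·log₂(11) = 247 + 146·3.4594 = 752.0724 ms.
RT(14) = 247 + 146·log₂(15) = 247 + 146·3.9069 = 817.4074 ms.
Difference = 752.0724 − 817.4074 = -65.3350 ≈ -65.3 ms.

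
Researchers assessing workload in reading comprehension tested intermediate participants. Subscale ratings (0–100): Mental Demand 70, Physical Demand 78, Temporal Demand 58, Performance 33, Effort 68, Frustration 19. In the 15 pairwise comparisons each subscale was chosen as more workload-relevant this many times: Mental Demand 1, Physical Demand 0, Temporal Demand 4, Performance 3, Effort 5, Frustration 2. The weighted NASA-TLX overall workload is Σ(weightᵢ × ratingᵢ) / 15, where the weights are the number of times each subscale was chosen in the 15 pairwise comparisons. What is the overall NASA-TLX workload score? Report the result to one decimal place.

The tallies are the weights (they sum to 15).
Weighted sum = 1·70 + 0·78 + 4·58 + 3·33 + 5·68 + 2·19
            = 70 + 0 + 232 + 99 + 340 + 38 = 779.
Overall workload = 779 / 15 = 51.9333 ≈ 51.9.

51.9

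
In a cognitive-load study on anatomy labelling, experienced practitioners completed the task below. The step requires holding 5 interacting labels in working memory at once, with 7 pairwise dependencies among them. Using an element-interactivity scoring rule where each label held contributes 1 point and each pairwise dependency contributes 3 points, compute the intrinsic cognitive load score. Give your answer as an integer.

Element contribution: 5 × 1 = 5.
Interaction contribution: 7 × 3 = 21.
Intrinsic load = 5 + 21 = 26.

26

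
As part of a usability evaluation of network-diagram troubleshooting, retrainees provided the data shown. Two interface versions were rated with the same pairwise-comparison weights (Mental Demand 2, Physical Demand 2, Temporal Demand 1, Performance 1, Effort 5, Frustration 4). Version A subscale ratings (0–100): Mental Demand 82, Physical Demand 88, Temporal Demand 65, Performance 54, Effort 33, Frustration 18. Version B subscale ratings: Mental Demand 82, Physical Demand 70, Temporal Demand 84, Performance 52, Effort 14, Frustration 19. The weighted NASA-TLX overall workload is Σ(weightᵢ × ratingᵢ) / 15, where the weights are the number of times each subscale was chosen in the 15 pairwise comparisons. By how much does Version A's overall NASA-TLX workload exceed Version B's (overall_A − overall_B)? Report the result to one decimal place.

7.3

Version A weighted sum = 2·82 + 2·88 + 1·65 + 1·54 + 5·33 + 4·18 = 164 + 176 + 65 + 54 + 165 + 72 = 696; overall_A = 696/15 = 46.4000.
Version B weighted sum = 2·82 + 2·70 + 1·84 + 1·52 + 5·14 + 4·19 = 164 + 140 + 84 + 52 + 70 + 76 = 586; overall_B = 586/15 = 39.0667.
Difference = 46.4000 − 39.0667 = 7.3333 ≈ 7.3.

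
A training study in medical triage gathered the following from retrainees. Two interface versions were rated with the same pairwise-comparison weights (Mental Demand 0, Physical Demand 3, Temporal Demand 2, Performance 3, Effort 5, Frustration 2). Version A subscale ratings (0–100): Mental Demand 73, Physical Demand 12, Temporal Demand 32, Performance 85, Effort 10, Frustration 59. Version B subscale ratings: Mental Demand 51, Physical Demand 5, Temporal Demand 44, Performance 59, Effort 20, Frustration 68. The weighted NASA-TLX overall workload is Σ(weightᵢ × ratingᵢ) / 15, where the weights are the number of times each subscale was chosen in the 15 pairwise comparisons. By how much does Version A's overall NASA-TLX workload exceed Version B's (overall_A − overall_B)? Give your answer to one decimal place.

0.5

Version A weighted sum = 0·73 + 3·12 + 2·32 + 3·85 + 5·10 + 2·59 = 0 + 36 + 64 + 255 + 50 + 118 = 523; overall_A = 523/15 = 34.8667.
Version B weighted sum = 0·51 + 3·5 + 2·44 + 3·59 + 5·20 + 2·68 = 0 + 15 + 88 + 177 + 100 + 136 = 516; overall_B = 516/15 = 34.4000.
Difference = 34.8667 − 34.4000 = 0.4667 ≈ 0.5.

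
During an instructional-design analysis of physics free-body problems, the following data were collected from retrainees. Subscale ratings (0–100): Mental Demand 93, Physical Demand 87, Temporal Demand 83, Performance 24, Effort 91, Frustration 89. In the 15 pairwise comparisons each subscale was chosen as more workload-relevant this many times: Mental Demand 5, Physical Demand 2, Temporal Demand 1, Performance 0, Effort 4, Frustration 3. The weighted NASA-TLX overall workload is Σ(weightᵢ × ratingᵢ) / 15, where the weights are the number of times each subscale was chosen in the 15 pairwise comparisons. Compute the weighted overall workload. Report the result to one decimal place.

90.2

The tallies are the weights (they sum to 15).
Weighted sum = 5·93 + 2·87 + 1·83 + 0·24 + 4·91 + 3·89
            = 465 + 174 + 83 + 0 + 364 + 267 = 1353.
Overall workload = 1353 / 15 = 90.2000 ≈ 90.2.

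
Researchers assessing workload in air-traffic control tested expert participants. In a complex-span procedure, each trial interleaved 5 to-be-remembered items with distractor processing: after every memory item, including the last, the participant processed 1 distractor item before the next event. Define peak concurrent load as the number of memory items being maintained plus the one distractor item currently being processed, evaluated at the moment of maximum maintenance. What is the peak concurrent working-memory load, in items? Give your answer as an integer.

Maintenance is greatest during the distractor(s) after memory item 5: all 5 memory items are being held.
One distractor item is concurrently being processed.
Peak concurrent load = 5 + 1 = 6 items.

6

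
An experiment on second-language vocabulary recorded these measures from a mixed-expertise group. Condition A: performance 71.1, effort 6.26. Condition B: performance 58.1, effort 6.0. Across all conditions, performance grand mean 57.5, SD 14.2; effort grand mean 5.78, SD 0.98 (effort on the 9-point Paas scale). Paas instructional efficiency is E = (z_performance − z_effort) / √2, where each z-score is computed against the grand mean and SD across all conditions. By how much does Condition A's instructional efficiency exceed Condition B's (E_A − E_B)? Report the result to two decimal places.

0.46

Condition A: z_P = (71.1 − 57.5)/14.2 = 0.9577; z_E = (6.26 − 5.78)/0.98 = 0.4898; E_A = (0.9577 − 0.4898)/√2 = 0.3309.
Condition B: z_P = (58.1 − 57.5)/14.2 = 0.0423; z_E = (6.0 − 5.78)/0.98 = 0.2245; E_B = (0.0423 − 0.2245)/√2 = -0.1288.
E_A − E_B = 0.3309 − (-0.1288) = 0.4597 ≈ 0.46.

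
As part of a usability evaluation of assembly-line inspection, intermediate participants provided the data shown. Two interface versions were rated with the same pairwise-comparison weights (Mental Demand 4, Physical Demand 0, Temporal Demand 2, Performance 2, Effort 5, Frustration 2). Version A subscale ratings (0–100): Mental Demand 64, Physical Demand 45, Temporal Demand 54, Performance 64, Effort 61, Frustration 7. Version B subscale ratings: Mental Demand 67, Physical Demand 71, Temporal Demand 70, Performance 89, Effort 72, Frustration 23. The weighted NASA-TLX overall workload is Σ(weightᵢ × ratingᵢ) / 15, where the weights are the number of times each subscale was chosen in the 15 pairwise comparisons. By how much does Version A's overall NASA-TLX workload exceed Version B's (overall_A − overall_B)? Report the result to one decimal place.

Version A weighted sum = 4·64 + 0·45 + 2·54 + 2·64 + 5·61 + 2·7 = 256 + 0 + 108 + 128 + 305 + 14 = 811; overall_A = 811/15 = 54.0667.
Version B weighted sum = 4·67 + 0·71 + 2·70 + 2·89 + 5·72 + 2·23 = 268 + 0 + 140 + 178 + 360 + 46 = 992; overall_B = 992/15 = 66.1333.
Difference = 54.0667 − 66.1333 = -12.0666 ≈ -12.1.

-12.1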